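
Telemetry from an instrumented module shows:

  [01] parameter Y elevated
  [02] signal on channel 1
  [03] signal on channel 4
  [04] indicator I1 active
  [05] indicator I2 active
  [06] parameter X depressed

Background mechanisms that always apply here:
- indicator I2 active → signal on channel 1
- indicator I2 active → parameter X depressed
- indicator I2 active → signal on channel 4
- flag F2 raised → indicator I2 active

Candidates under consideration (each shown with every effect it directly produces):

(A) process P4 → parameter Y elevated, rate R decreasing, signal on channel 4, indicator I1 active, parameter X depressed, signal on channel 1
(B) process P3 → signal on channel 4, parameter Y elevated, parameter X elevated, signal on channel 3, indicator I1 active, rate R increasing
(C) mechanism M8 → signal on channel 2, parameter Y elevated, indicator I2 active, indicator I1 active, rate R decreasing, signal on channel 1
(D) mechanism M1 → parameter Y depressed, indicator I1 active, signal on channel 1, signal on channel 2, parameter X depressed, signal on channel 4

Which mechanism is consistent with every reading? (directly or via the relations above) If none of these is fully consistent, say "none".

C

Per-candidate check:
(A) process P4 — parameter Y elevated ✓; signal on channel 1 ✓; signal on channel 4 ✓; indicator I1 active ✓; indicator I2 active ✗; parameter X depressed ✓
(B) process P3 — fails on signal on channel 1, indicator I2 active, parameter X depressed (predicts parameter X elevated, not parameter X depressed)
(C) mechanism M8 — accounts for every observation (signal on channel 4 through indicator I2 active → signal on channel 4)
(D) mechanism M1 — parameter Y elevated ✗; signal on channel 1 ✓; signal on channel 4 ✓; indicator I1 active ✓; indicator I2 active ✗; parameter X depressed ✓
(C) is the only candidate with no mismatches.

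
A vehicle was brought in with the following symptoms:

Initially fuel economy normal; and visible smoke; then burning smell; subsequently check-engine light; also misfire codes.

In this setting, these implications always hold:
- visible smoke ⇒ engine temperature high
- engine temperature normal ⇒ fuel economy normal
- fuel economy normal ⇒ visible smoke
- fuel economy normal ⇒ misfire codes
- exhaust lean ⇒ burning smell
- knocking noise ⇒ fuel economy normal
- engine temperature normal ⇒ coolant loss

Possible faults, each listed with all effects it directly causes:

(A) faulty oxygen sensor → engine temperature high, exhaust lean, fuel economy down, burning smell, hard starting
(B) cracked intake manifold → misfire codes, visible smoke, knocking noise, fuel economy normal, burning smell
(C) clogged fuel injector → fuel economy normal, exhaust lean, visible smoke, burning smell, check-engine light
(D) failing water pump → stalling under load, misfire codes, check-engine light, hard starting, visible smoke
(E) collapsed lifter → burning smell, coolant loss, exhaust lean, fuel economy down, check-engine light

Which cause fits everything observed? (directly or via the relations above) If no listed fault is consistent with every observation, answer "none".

C

For each candidate, compare predicted effects to what was observed:
(A) faulty oxygen sensor — fuel economy normal -; visible smoke -; burning smell +; check-engine light -; misfire codes -
(B) cracked intake manifold — does not account for check-engine light
(C) clogged fuel injector — fuel economy normal +; visible smoke +; burning smell +; check-engine light +; misfire codes + (by fuel economy normal → misfire codes)
(D) failing water pump — fuel economy normal -; visible smoke +; burning smell -; check-engine light +; misfire codes +
(E) collapsed lifter — fails on fuel economy normal, visible smoke, misfire codes (predicts fuel economy down, not fuel economy normal)
(C) is the only candidate with no mismatches.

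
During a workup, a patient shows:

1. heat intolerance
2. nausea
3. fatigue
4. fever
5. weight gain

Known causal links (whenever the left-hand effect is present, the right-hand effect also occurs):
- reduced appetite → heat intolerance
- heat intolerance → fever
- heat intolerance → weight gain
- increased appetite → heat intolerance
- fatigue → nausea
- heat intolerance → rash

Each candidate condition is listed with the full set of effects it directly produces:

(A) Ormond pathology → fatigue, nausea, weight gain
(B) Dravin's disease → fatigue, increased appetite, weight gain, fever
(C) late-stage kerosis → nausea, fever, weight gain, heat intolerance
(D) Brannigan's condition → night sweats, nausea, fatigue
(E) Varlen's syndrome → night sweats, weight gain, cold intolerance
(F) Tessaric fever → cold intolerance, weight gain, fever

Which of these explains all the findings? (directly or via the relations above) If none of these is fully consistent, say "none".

Testing each hypothesis:
(A) Ormond pathology — heat intolerance ✗; nausea ✓; fatigue ✓; fever ✗; weight gain ✓
(B) Dravin's disease — accounts for every observation (heat intolerance via increased appetite → heat intolerance)
(C) late-stage kerosis — heat intolerance ✓; nausea ✓; fatigue ✗; fever ✓; weight gain ✓
(D) Brannigan's condition — heat intolerance ✗; nausea ✓; fatigue ✓; fever ✗; weight gain ✗
(E) Varlen's syndrome — fails on heat intolerance, nausea, fatigue, fever (predicts cold intolerance, not heat intolerance)
(F) Tessaric fever — fails on heat intolerance, nausea, fatigue (predicts cold intolerance, not heat intolerance)
Only (B) is consistent with every observation.

B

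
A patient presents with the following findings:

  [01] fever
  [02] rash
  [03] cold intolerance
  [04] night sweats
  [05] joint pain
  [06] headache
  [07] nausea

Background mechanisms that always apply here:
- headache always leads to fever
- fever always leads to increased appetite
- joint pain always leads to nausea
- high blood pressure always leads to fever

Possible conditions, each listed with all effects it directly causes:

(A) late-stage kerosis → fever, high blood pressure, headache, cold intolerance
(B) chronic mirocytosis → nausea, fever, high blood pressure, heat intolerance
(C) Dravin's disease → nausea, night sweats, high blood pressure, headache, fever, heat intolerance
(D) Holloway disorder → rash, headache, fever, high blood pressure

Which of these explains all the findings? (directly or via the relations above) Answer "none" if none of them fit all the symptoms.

Per-candidate check:
(A) late-stage kerosis — fever ✓; rash ✗; cold intolerance ✓; night sweats ✗; joint pain ✗; headache ✓; nausea ✗
(B) chronic mirocytosis — fails on rash, cold intolerance, night sweats, joint pain, headache (predicts heat intolerance, not cold intolerance)
(C) Dravin's disease — fails on rash, cold intolerance, joint pain (predicts heat intolerance, not cold intolerance)
(D) Holloway disorder — does not account for cold intolerance, night sweats, joint pain, nausea
No candidate is consistent with all observations.

none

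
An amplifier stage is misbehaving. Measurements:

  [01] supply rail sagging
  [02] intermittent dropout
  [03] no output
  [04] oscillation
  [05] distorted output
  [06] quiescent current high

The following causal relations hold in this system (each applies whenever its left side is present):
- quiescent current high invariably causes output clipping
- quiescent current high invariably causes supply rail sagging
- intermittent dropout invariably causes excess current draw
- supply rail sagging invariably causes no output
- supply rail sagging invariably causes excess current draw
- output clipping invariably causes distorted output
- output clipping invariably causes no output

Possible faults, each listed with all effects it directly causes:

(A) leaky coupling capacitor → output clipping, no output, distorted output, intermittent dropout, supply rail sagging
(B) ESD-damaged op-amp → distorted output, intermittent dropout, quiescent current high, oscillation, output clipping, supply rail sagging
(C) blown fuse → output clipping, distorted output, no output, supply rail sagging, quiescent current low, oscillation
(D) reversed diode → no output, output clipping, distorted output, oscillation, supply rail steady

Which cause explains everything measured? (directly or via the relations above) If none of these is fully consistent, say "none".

Checking each candidate against the observations:
(A) leaky coupling capacitor — supply rail sagging yes; intermittent dropout yes; no output yes; oscillation NO; distorted output yes; quiescent current high NO
(B) ESD-damaged op-amp — accounts for every observation (no output via output clipping → no output)
(C) blown fuse — fails on intermittent dropout, quiescent current high (predicts quiescent current low, not quiescent current high)
(D) reversed diode — fails on supply rail sagging, intermittent dropout, quiescent current high (predicts supply rail steady, not supply rail sagging)
Only (B) is consistent with every observation.

B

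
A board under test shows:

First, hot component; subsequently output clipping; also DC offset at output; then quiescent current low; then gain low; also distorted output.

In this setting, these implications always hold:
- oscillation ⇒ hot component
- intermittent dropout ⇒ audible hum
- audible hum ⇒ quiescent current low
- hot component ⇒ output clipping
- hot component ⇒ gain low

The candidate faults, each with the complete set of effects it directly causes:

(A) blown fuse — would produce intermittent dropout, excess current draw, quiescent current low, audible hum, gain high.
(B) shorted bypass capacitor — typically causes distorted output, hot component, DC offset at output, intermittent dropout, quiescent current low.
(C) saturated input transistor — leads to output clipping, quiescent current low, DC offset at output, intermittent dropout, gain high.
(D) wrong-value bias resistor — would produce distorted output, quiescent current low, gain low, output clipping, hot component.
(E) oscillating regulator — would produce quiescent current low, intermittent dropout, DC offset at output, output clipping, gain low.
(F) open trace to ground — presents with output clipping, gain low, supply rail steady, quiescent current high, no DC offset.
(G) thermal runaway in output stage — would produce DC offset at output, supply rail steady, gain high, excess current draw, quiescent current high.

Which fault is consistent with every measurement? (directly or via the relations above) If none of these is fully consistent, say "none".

B

Testing each hypothesis:
(A) blown fuse — fails on hot component, output clipping, DC offset at output, gain low, distorted output (predicts gain high, not gain low)
(B) shorted bypass capacitor — hot component +; output clipping + (via hot component → output clipping); DC offset at output +; quiescent current low +; gain low + (via hot component → gain low); distorted output +
(C) saturated input transistor — fails on hot component, gain low, distorted output (predicts gain high, not gain low)
(D) wrong-value bias resistor — hot component +; output clipping +; DC offset at output -; quiescent current low +; gain low +; distorted output +
(E) oscillating regulator — hot component -; output clipping +; DC offset at output +; quiescent current low +; gain low +; distorted output -
(F) open trace to ground — hot component -; output clipping +; DC offset at output -; quiescent current low -; gain low +; distorted output -
(G) thermal runaway in output stage — hot component -; output clipping -; DC offset at output +; quiescent current low -; gain low -; distorted output -
Only (B) is consistent with every observation.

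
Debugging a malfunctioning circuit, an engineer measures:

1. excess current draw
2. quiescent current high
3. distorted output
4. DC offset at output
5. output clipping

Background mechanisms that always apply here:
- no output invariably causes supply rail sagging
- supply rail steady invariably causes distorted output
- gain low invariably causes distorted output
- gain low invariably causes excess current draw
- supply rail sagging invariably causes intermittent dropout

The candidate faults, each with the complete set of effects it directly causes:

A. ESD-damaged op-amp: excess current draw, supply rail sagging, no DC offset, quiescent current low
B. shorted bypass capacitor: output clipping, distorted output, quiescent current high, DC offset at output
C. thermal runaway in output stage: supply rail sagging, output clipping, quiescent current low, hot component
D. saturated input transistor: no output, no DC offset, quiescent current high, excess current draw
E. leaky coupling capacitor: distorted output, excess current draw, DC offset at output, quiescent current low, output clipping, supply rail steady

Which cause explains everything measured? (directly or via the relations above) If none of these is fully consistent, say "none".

none

Checking each candidate against the observations:
(A) ESD-damaged op-amp — excess current draw yes; quiescent current high NO; distorted output NO; DC offset at output NO; output clipping NO
(B) shorted bypass capacitor — does not account for excess current draw
(C) thermal runaway in output stage — excess current draw NO; quiescent current high NO; distorted output NO; DC offset at output NO; output clipping yes
(D) saturated input transistor — excess current draw yes; quiescent current high yes; distorted output NO; DC offset at output NO; output clipping NO
(E) leaky coupling capacitor — fails on quiescent current high (predicts quiescent current low, not quiescent current high)
None of the listed candidates fits everything.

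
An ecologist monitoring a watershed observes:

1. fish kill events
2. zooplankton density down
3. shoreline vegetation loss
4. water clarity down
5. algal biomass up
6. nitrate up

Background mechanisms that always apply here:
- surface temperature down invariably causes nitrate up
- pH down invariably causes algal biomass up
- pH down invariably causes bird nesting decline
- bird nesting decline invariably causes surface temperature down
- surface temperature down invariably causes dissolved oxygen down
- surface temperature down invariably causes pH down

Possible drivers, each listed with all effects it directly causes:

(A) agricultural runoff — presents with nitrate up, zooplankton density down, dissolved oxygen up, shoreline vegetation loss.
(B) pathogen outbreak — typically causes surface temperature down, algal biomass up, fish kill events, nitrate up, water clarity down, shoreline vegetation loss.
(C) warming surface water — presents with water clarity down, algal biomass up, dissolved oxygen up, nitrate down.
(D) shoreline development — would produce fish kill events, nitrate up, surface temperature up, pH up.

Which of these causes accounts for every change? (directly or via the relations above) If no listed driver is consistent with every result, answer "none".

none

Per-candidate check:
(A) agricultural runoff — fish kill events -; zooplankton density down +; shoreline vegetation loss +; water clarity down -; algal biomass up -; nitrate up +
(B) pathogen outbreak — does not account for zooplankton density down
(C) warming surface water — fish kill events -; zooplankton density down -; shoreline vegetation loss -; water clarity down +; algal biomass up +; nitrate up -
(D) shoreline development — does not account for zooplankton density down, shoreline vegetation loss, water clarity down, algal biomass up
None of the listed candidates fits everything.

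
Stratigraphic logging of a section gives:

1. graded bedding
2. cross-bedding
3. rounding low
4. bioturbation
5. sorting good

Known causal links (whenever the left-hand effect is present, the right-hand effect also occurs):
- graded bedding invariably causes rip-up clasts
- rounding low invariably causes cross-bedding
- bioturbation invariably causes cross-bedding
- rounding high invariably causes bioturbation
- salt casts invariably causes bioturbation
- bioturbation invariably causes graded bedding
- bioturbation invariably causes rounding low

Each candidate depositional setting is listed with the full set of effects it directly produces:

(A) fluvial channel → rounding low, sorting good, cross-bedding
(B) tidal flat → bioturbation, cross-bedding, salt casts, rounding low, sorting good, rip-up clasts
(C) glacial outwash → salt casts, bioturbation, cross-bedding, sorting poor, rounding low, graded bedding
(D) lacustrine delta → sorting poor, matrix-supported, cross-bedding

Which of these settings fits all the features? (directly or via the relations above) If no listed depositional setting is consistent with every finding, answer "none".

Per-candidate check:
(A) fluvial channel — graded bedding NO; cross-bedding yes; rounding low yes; bioturbation NO; sorting good yes
(B) tidal flat — accounts for every observation (graded bedding via bioturbation → graded bedding)
(C) glacial outwash — fails on sorting good (predicts sorting poor, not sorting good)
(D) lacustrine delta — graded bedding NO; cross-bedding yes; rounding low NO; bioturbation NO; sorting good NO
(B) is the only candidate with no mismatches.

B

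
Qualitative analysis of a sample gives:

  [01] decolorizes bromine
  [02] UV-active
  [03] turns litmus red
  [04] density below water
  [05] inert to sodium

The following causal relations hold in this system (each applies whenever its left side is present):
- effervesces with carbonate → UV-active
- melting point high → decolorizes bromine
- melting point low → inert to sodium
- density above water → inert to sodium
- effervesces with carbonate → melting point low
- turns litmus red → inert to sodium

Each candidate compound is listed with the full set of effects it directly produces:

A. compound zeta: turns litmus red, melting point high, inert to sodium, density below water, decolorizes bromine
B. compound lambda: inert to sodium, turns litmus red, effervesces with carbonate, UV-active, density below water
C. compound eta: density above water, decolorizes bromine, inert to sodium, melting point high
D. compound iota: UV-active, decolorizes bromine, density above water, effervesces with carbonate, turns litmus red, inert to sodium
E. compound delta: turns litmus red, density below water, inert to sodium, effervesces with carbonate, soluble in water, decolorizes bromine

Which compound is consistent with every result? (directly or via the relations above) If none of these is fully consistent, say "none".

E

Per-candidate check:
(A) compound zeta — does not account for UV-active
(B) compound lambda — decolorizes bromine NO; UV-active yes; turns litmus red yes; density below water yes; inert to sodium yes
(C) compound eta — decolorizes bromine yes; UV-active NO; turns litmus red NO; density below water NO; inert to sodium yes
(D) compound iota — fails on density below water (predicts density above water, not density below water)
(E) compound delta — accounts for every observation (UV-active by effervesces with carbonate → UV-active)
(E) is the only candidate with no mismatches.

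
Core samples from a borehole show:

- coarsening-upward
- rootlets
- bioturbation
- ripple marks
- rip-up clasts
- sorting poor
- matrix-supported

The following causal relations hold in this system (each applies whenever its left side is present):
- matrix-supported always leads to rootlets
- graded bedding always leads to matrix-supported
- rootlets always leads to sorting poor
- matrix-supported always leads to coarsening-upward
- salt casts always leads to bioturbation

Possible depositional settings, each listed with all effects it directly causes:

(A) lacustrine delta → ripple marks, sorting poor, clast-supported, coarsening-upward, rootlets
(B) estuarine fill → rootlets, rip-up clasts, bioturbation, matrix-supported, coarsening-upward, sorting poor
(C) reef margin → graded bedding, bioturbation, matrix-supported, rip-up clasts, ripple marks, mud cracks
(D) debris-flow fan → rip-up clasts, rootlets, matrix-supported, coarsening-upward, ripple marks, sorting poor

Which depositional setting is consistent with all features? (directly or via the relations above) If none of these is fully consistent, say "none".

C

Checking each candidate against the observations:
(A) lacustrine delta — coarsening-upward yes; rootlets yes; bioturbation NO; ripple marks yes; rip-up clasts NO; sorting poor yes; matrix-supported NO
(B) estuarine fill — does not account for ripple marks
(C) reef margin — coarsening-upward yes (by matrix-supported → coarsening-upward); rootlets yes (by matrix-supported → rootlets); bioturbation yes; ripple marks yes; rip-up clasts yes; sorting poor yes (by matrix-supported → rootlets → sorting poor); matrix-supported yes
(D) debris-flow fan — coarsening-upward yes; rootlets yes; bioturbation NO; ripple marks yes; rip-up clasts yes; sorting poor yes; matrix-supported yes
(C) is the only candidate with no mismatches.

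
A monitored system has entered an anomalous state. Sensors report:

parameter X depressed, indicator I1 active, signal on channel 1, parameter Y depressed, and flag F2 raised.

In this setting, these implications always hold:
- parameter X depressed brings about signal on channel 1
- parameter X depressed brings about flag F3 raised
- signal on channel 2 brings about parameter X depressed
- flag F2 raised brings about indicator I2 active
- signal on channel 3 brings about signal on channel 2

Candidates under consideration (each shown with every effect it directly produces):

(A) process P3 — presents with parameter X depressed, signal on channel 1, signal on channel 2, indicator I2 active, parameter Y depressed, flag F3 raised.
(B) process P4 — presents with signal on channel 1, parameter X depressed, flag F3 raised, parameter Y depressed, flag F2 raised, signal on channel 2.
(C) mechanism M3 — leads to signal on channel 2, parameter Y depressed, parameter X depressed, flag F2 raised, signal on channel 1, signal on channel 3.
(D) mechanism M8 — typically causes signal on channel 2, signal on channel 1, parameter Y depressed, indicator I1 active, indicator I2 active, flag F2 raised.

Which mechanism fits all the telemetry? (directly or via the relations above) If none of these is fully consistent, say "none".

D

Per-candidate check:
(A) process P3 — parameter X depressed +; indicator I1 active -; signal on channel 1 +; parameter Y depressed +; flag F2 raised -
(B) process P4 — does not account for indicator I1 active
(C) mechanism M3 — parameter X depressed +; indicator I1 active -; signal on channel 1 +; parameter Y depressed +; flag F2 raised +
(D) mechanism M8 — parameter X depressed + (through signal on channel 2 → parameter X depressed); indicator I1 active +; signal on channel 1 +; parameter Y depressed +; flag F2 raised +
Only (D) is consistent with every observation.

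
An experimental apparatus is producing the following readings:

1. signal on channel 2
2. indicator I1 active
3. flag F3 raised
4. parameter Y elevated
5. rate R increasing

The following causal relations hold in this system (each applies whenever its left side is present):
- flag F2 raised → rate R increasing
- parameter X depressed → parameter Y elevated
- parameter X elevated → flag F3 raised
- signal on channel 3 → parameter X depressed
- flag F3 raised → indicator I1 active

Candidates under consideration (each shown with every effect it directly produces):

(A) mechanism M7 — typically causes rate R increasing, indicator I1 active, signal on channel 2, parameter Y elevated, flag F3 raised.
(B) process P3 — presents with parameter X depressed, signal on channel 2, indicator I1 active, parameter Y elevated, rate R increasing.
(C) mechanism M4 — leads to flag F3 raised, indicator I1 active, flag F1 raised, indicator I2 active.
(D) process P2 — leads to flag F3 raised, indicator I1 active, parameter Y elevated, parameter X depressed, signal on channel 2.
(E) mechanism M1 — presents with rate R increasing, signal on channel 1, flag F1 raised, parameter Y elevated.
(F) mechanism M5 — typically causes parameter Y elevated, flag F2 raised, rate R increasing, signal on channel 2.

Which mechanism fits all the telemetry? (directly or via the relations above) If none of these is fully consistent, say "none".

Checking each candidate against the observations:
(A) mechanism M7 — accounts for every observation
(B) process P3 — signal on channel 2 +; indicator I1 active +; flag F3 raised -; parameter Y elevated +; rate R increasing +
(C) mechanism M4 — does not account for signal on channel 2, parameter Y elevated, rate R increasing
(D) process P2 — does not account for rate R increasing
(E) mechanism M1 — signal on channel 2 -; indicator I1 active -; flag F3 raised -; parameter Y elevated +; rate R increasing +
(F) mechanism M5 — does not account for indicator I1 active, flag F3 raised
Only (A) is consistent with every observation.

A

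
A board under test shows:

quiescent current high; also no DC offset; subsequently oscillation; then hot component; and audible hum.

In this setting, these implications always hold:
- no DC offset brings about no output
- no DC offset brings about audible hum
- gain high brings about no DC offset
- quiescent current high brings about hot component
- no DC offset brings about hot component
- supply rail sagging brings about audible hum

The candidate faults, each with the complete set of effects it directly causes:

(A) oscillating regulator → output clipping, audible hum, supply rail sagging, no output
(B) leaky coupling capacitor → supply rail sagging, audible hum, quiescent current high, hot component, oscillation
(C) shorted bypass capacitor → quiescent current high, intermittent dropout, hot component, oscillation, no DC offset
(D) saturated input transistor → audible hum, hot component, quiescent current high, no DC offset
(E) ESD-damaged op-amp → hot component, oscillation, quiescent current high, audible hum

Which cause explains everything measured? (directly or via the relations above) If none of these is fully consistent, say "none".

C

Testing each hypothesis:
(A) oscillating regulator — does not account for quiescent current high, no DC offset, oscillation, hot component
(B) leaky coupling capacitor — does not account for no DC offset
(C) shorted bypass capacitor — accounts for every observation (audible hum via no DC offset → audible hum)
(D) saturated input transistor — quiescent current high match; no DC offset match; oscillation miss; hot component match; audible hum match
(E) ESD-damaged op-amp — quiescent current high match; no DC offset miss; oscillation match; hot component match; audible hum match
Only (C) is consistent with every observation.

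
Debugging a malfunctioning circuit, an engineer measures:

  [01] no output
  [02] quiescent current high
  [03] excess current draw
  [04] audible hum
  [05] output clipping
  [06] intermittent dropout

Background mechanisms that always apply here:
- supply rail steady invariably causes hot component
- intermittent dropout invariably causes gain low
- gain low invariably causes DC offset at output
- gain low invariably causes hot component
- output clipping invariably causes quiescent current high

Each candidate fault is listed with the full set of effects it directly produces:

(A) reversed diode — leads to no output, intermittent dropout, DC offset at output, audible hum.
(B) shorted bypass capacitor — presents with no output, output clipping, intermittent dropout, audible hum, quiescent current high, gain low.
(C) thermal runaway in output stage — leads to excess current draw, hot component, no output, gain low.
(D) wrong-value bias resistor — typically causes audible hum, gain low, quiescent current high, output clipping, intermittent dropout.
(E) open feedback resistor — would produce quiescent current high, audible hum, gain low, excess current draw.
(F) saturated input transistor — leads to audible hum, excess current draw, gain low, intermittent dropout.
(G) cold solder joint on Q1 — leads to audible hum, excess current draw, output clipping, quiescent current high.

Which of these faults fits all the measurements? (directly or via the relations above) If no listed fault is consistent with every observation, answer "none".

none

Testing each hypothesis:
(A) reversed diode — does not account for quiescent current high, excess current draw, output clipping
(B) shorted bypass capacitor — does not account for excess current draw
(C) thermal runaway in output stage — no output ✓; quiescent current high ✗; excess current draw ✓; audible hum ✗; output clipping ✗; intermittent dropout ✗
(D) wrong-value bias resistor — does not account for no output, excess current draw
(E) open feedback resistor — no output ✗; quiescent current high ✓; excess current draw ✓; audible hum ✓; output clipping ✗; intermittent dropout ✗
(F) saturated input transistor — does not account for no output, quiescent current high, output clipping
(G) cold solder joint on Q1 — does not account for no output, intermittent dropout
Every candidate fails on at least one observation.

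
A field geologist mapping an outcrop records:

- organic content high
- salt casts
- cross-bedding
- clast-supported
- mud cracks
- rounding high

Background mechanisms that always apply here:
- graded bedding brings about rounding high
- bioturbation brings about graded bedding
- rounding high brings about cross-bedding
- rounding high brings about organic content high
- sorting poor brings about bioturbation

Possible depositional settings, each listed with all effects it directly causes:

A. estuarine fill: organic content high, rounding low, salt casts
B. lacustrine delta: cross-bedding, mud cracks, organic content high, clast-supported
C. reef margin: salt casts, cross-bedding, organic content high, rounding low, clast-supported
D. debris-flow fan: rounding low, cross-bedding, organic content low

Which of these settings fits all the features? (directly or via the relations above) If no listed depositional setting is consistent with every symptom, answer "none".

none

Testing each hypothesis:
(A) estuarine fill — fails on cross-bedding, clast-supported, mud cracks, rounding high (predicts rounding low, not rounding high)
(B) lacustrine delta — does not account for salt casts, rounding high
(C) reef margin — organic content high ✓; salt casts ✓; cross-bedding ✓; clast-supported ✓; mud cracks ✗; rounding high ✗
(D) debris-flow fan — organic content high ✗; salt casts ✗; cross-bedding ✓; clast-supported ✗; mud cracks ✗; rounding high ✗
None of the listed candidates fits everything.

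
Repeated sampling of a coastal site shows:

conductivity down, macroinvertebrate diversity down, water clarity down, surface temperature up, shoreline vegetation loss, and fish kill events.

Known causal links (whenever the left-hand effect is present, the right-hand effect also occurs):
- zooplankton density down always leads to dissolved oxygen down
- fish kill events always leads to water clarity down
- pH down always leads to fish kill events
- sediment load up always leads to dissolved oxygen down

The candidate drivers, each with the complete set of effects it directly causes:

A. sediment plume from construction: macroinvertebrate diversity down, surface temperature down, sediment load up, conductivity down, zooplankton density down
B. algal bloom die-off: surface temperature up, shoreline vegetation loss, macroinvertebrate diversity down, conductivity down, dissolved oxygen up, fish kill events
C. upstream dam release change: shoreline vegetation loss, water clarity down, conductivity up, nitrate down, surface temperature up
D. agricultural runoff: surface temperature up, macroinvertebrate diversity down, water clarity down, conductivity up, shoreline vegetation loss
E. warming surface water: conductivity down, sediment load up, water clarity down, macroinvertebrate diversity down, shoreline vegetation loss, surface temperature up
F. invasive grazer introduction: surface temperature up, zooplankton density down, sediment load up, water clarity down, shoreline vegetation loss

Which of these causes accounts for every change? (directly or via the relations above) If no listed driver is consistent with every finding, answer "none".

B

Testing each hypothesis:
(A) sediment plume from construction — conductivity down match; macroinvertebrate diversity down match; water clarity down miss; surface temperature up miss; shoreline vegetation loss miss; fish kill events miss
(B) algal bloom die-off — conductivity down match; macroinvertebrate diversity down match; water clarity down match (through fish kill events → water clarity down); surface temperature up match; shoreline vegetation loss match; fish kill events match
(C) upstream dam release change — fails on conductivity down, macroinvertebrate diversity down, fish kill events (predicts conductivity up, not conductivity down)
(D) agricultural runoff — conductivity down miss; macroinvertebrate diversity down match; water clarity down match; surface temperature up match; shoreline vegetation loss match; fish kill events miss
(E) warming surface water — does not account for fish kill events
(F) invasive grazer introduction — conductivity down miss; macroinvertebrate diversity down miss; water clarity down match; surface temperature up match; shoreline vegetation loss match; fish kill events miss
(B) alone accounts for all the evidence.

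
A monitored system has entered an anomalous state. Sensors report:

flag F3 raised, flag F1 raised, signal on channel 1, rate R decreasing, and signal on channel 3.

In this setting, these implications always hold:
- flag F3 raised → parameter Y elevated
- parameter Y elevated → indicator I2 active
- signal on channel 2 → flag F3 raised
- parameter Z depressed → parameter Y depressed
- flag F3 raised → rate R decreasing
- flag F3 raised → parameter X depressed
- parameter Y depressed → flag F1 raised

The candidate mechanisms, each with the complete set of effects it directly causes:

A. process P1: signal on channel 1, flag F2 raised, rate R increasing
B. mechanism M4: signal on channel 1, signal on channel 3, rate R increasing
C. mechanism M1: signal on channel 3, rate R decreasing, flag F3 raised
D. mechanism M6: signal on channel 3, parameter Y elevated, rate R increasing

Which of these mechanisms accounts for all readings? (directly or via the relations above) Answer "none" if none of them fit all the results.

Per-candidate check:
(A) process P1 — fails on flag F3 raised, flag F1 raised, rate R decreasing, signal on channel 3 (predicts rate R increasing, not rate R decreasing)
(B) mechanism M4 — fails on flag F3 raised, flag F1 raised, rate R decreasing (predicts rate R increasing, not rate R decreasing)
(C) mechanism M1 — flag F3 raised match; flag F1 raised miss; signal on channel 1 miss; rate R decreasing match; signal on channel 3 match
(D) mechanism M6 — fails on flag F3 raised, flag F1 raised, signal on channel 1, rate R decreasing (predicts rate R increasing, not rate R decreasing)
Every candidate fails on at least one observation.

none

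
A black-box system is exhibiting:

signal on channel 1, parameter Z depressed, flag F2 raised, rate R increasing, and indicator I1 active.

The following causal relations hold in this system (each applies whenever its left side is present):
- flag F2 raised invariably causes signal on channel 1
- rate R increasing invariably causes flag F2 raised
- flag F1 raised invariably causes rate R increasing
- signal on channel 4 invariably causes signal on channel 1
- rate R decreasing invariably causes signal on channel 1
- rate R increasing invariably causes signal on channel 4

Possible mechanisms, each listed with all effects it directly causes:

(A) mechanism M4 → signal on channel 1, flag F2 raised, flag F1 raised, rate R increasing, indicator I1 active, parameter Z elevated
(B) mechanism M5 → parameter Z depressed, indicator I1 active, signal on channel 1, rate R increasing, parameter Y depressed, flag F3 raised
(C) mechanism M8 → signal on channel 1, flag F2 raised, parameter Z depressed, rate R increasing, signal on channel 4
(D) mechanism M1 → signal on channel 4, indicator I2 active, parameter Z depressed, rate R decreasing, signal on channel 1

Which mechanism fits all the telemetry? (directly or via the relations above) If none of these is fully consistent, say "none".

Testing each hypothesis:
(A) mechanism M4 — signal on channel 1 +; parameter Z depressed -; flag F2 raised +; rate R increasing +; indicator I1 active +
(B) mechanism M5 — signal on channel 1 +; parameter Z depressed +; flag F2 raised + (through rate R increasing → flag F2 raised); rate R increasing +; indicator I1 active +
(C) mechanism M8 — signal on channel 1 +; parameter Z depressed +; flag F2 raised +; rate R increasing +; indicator I1 active -
(D) mechanism M1 — signal on channel 1 +; parameter Z depressed +; flag F2 raised -; rate R increasing -; indicator I1 active -
(B) is the only candidate with no mismatches.

B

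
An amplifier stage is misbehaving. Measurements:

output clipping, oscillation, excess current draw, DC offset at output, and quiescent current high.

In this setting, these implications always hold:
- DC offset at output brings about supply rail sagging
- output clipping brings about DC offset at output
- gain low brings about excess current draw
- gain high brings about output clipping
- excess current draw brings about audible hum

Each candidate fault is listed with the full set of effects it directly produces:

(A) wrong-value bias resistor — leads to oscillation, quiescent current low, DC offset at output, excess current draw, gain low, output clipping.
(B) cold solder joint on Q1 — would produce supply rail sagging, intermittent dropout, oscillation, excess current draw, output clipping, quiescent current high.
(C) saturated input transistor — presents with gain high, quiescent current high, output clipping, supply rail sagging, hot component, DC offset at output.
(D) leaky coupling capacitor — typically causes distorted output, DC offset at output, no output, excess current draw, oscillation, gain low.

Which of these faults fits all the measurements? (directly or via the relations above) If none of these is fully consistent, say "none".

For each candidate, compare predicted effects to what was observed:
(A) wrong-value bias resistor — output clipping +; oscillation +; excess current draw +; DC offset at output +; quiescent current high -
(B) cold solder joint on Q1 — output clipping +; oscillation +; excess current draw +; DC offset at output + (via output clipping → DC offset at output); quiescent current high +
(C) saturated input transistor — does not account for oscillation, excess current draw
(D) leaky coupling capacitor — output clipping -; oscillation +; excess current draw +; DC offset at output +; quiescent current high -
(B) is the only candidate with no mismatches.

B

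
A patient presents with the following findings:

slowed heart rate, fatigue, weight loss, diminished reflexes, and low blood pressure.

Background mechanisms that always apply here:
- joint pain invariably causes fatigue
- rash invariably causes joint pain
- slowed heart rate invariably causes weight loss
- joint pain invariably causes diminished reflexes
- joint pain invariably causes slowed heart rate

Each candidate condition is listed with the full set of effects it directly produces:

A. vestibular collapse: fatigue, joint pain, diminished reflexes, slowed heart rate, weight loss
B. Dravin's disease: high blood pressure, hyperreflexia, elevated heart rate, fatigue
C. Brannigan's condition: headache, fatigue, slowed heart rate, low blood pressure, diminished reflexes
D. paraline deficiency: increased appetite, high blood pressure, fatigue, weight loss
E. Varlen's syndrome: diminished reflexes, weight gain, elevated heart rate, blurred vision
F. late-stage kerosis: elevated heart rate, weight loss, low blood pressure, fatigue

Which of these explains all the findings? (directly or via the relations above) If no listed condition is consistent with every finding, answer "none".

C

Checking each candidate against the observations:
(A) vestibular collapse — slowed heart rate +; fatigue +; weight loss +; diminished reflexes +; low blood pressure -
(B) Dravin's disease — fails on slowed heart rate, weight loss, diminished reflexes, low blood pressure (predicts elevated heart rate, not slowed heart rate; predicts hyperreflexia, not diminished reflexes; predicts high blood pressure, not low blood pressure)
(C) Brannigan's condition — accounts for every observation (weight loss via slowed heart rate → weight loss)
(D) paraline deficiency — fails on slowed heart rate, diminished reflexes, low blood pressure (predicts high blood pressure, not low blood pressure)
(E) Varlen's syndrome — slowed heart rate -; fatigue -; weight loss -; diminished reflexes +; low blood pressure -
(F) late-stage kerosis — slowed heart rate -; fatigue +; weight loss +; diminished reflexes -; low blood pressure +
(C) alone accounts for all the evidence.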